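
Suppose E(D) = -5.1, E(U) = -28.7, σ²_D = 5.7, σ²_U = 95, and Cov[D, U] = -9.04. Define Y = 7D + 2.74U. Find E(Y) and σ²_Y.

E(Y) = 7·E(D) + 2.74·E(U) = 7·(-5.1) + 2.74·(-28.7) = -114.338.
σ²_Y = a²·σ²_D + b²·σ²_U + 2ab·Cov[D, U] with a = 7, b = 2.74.
= 7²·5.7 + 2.74²·95 + 2·7·2.74·(-9.04)
= 279.3 + 713.222 + (-346.7744) = 645.7476.

E(Y) = -114.338, σ²_Y = 645.7476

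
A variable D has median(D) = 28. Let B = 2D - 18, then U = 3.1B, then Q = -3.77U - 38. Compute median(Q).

median(B) = 2·28 + (-18) = 38.
median(U) = 3.1·38 = 117.8.
median(Q) = (-3.77)·117.8 + (-38) = -482.106.

median(Q) = -482.106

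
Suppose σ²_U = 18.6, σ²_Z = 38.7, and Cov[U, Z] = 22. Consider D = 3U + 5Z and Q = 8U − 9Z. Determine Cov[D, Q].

Cov[D, Q] = -1009.1

By bilinearity, Cov[D, Q] = ac·σ²_U + bd·σ²_Z + (ad+bc)·Cov[U, Z], with a=3, b=5, c=8, d=-9.
ac·σ²_U = 3·8·18.6 = 446.4
bd·σ²_Z = 5·(-9)·38.7 = -1741.5
(ad+bc)·Cov[U, Z] = (13)·22 = 286
Cov[D, Q] = 446.4 + (-1741.5) + 286 = -1009.1.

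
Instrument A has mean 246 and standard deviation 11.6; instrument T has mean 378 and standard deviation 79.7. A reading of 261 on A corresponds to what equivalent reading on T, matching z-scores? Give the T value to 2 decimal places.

z = (261 − 246)/11.6 ≈ 1.2931.
T = 378 + z·79.7 = 378 + (261 − 246)·79.7/11.6 ≈ 481.06.

T = 481.06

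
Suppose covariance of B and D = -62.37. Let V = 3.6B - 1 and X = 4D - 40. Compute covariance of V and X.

covariance of V and X = a·c·covariance of B and D = 3.6·4·(-62.37) = -898.128. Additive constants drop out.

covariance of V and X = -898.128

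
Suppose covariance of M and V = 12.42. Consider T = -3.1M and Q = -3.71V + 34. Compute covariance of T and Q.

covariance of T and Q = a·c·covariance of M and V = (-3.1)·(-3.71)·12.42 = 142.84242. Additive constants drop out.

covariance of T and Q = 142.84242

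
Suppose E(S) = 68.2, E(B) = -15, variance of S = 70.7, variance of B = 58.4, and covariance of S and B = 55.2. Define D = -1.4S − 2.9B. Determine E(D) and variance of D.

E(D) = -51.98, variance of D = 1077.94

E(D) = (-1.4)·E(S) + (-2.9)·E(B) = (-1.4)·68.2 + (-2.9)·(-15) = -51.98.
variance of D = a²·variance of S + b²·variance of B + 2ab·covariance of S and B with a = -1.4, b = -2.9.
= (-1.4)²·70.7 + (-2.9)²·58.4 + 2·(-1.4)·(-2.9)·55.2
= 138.572 + 491.144 + 448.224 = 1077.94.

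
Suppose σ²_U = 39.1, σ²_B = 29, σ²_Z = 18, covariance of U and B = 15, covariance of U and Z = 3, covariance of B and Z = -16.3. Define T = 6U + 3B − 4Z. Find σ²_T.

σ²_T = a²·σ²_U + b²·σ²_B + c²·σ²_Z + 2ab·covariance of U and B + 2ac·covariance of U and Z + 2bc·covariance of B and Z, with a = 6, b = 3, c = -4.
= 1407.6 + 261 + 288 + 540 + (-144) + 391.2
= 2743.8.

σ²_T = 2743.8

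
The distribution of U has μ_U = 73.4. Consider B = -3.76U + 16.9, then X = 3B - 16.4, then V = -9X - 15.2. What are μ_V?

μ_B = (-3.76)·73.4 + 16.9 = -259.084.
μ_X = 3·(-259.084) + (-16.4) = -793.652.
μ_V = (-9)·(-793.652) + (-15.2) = 7127.668.

μ_V = 7127.668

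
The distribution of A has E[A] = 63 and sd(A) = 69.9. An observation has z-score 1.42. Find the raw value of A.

A = E[A] + z·sd(A) = 63 + 1.42·69.9 = 162.258.

A = 162.258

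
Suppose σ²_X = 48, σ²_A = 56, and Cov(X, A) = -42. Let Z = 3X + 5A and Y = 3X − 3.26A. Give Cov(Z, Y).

Cov(Z, Y) = -700.04

By bilinearity, Cov(Z, Y) = ac·σ²_X + bd·σ²_A + (ad+bc)·Cov(X, A), with a=3, b=5, c=3, d=-3.26.
ac·σ²_X = 3·3·48 = 432
bd·σ²_A = 5·(-3.26)·56 = -912.8
(ad+bc)·Cov(X, A) = (5.22)·(-42) = -219.24
Cov(Z, Y) = 432 + (-912.8) + (-219.24) = -700.04.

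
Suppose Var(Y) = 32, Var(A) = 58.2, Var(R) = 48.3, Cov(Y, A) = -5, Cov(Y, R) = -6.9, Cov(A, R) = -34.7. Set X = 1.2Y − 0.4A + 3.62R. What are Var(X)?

Var(X) = 733.67852

Var(X) = a²·Var(Y) + b²·Var(A) + c²·Var(R) + 2ab·Cov(Y, A) + 2ac·Cov(Y, R) + 2bc·Cov(A, R), with a = 1.2, b = -0.4, c = 3.62.
= 46.08 + 9.312 + 632.94252 + 4.8 + (-59.9472) + 100.4912
= 733.67852.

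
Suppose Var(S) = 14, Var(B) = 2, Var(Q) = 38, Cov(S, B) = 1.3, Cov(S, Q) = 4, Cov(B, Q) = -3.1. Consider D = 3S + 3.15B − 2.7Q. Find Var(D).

Var(D) = a²·Var(S) + b²·Var(B) + c²·Var(Q) + 2ab·Cov(S, B) + 2ac·Cov(S, Q) + 2bc·Cov(B, Q), with a = 3, b = 3.15, c = -2.7.
= 126 + 19.845 + 277.02 + 24.57 + (-64.8) + 52.731
= 435.366.

Var(D) = 435.366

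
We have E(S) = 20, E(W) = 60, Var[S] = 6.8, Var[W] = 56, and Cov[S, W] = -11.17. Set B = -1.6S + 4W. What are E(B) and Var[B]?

E(B) = (-1.6)·E(S) + 4·E(W) = (-1.6)·20 + 4·60 = 208.
Var[B] = a²·Var[S] + b²·Var[W] + 2ab·Cov[S, W] with a = -1.6, b = 4.
= (-1.6)²·6.8 + 4²·56 + 2·(-1.6)·4·(-11.17)
= 17.408 + 896 + 142.976 = 1056.384.

E(B) = 208, Var[B] = 1056.384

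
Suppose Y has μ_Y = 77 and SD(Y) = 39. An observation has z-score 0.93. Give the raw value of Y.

Y = μ_Y + z·SD(Y) = 77 + 0.93·39 = 113.27.

Y = 113.27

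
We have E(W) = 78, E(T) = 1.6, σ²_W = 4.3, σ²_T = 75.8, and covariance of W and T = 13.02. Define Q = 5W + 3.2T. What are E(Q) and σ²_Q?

E(Q) = 395.12, σ²_Q = 1300.332

E(Q) = 5·E(W) + 3.2·E(T) = 5·78 + 3.2·1.6 = 395.12.
σ²_Q = a²·σ²_W + b²·σ²_T + 2ab·covariance of W and T with a = 5, b = 3.2.
= 5²·4.3 + 3.2²·75.8 + 2·5·3.2·13.02
= 107.5 + 776.192 + 416.64 = 1300.332.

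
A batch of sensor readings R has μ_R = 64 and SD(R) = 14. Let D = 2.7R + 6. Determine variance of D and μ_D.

variance of D = 1428.84, μ_D = 178.8

D = 2.7R + 6 is linear with a = 2.7, b = 6.
variance of R = 14² = 196.
variance of D = a²·variance of R = 2.7²·196 = 1428.84 (the additive constant 6 does not affect variance).
μ_D = a·μ_R + b = 2.7·64 + 6 = 178.8.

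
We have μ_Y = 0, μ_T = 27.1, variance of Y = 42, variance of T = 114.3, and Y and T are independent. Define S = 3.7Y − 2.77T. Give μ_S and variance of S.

μ_S = 3.7·μ_Y + (-2.77)·μ_T = 3.7·0 + (-2.77)·27.1 = -75.067.
variance of S = a²·variance of Y + b²·variance of T + 2ab·covariance of Y and T with a = 3.7, b = -2.77.
Independence gives covariance of Y and T = 0.
= 3.7²·42 + (-2.77)²·114.3 + 2·3.7·(-2.77)·0
= 574.98 + 877.01247 + 0 = 1451.99247.

μ_S = -75.067, variance of S = 1451.99247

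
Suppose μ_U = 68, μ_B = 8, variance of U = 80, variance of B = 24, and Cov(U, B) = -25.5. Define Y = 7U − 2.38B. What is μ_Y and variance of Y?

μ_Y = 456.96, variance of Y = 4905.6056

μ_Y = 7·μ_U + (-2.38)·μ_B = 7·68 + (-2.38)·8 = 456.96.
variance of Y = a²·variance of U + b²·variance of B + 2ab·Cov(U, B) with a = 7, b = -2.38.
= 7²·80 + (-2.38)²·24 + 2·7·(-2.38)·(-25.5)
= 3920 + 135.9456 + 849.66 = 4905.6056.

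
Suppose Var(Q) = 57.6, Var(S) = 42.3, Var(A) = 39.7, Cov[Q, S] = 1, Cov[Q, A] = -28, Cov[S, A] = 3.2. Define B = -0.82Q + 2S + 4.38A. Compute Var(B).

Var(B) = 1223.46452

Var(B) = a²·Var(Q) + b²·Var(S) + c²·Var(A) + 2ab·Cov[Q, S] + 2ac·Cov[Q, A] + 2bc·Cov[S, A], with a = -0.82, b = 2, c = 4.38.
= 38.73024 + 169.2 + 761.62068 + (-3.28) + 201.1296 + 56.064
= 1223.46452.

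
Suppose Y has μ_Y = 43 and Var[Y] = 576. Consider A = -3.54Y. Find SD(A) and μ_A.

A = -3.54Y is linear with a = -3.54, b = 0.
SD(Y) = √576 = 24.
SD(A) = |a|·SD(Y) = |-3.54|·24 = 84.96.
μ_A = a·μ_Y + b = (-3.54)·43 = -152.22.

SD(A) = 84.96, μ_A = -152.22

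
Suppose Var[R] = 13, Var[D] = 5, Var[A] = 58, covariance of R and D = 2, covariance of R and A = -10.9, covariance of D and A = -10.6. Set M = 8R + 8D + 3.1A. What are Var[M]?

Var[M] = 898.98

Var[M] = a²·Var[R] + b²·Var[D] + c²·Var[A] + 2ab·covariance of R and D + 2ac·covariance of R and A + 2bc·covariance of D and A, with a = 8, b = 8, c = 3.1.
= 832 + 320 + 557.38 + 256 + (-540.64) + (-525.76)
= 898.98.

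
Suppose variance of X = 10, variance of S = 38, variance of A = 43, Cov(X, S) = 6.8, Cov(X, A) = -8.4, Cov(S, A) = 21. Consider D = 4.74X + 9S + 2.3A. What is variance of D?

variance of D = a²·variance of X + b²·variance of S + c²·variance of A + 2ab·Cov(X, S) + 2ac·Cov(X, A) + 2bc·Cov(S, A), with a = 4.74, b = 9, c = 2.3.
= 224.676 + 3078 + 227.47 + 580.176 + (-183.1536) + 869.4
= 4796.5684.

variance of D = 4796.5684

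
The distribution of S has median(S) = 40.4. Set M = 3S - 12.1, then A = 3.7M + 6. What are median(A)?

median(A) = 409.67

median(M) = 3·40.4 + (-12.1) = 109.1.
median(A) = 3.7·109.1 + 6 = 409.67.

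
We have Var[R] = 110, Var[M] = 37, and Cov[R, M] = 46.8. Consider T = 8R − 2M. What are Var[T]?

Var[T] = 5690.4

Var[T] = a²·Var[R] + b²·Var[M] + 2ab·Cov[R, M] with a = 8, b = -2.
= 8²·110 + (-2)²·37 + 2·8·(-2)·46.8
= 7040 + 148 + (-1497.6) = 5690.4.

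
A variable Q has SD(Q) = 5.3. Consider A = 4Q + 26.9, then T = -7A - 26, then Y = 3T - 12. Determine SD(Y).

SD(Y) = 445.2

SD(A) = |4|·5.3 = 21.2.
SD(T) = |-7|·21.2 = 148.4.
SD(Y) = |3|·148.4 = 445.2.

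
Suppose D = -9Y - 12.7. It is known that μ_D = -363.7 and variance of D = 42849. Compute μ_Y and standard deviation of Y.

From D = -9Y - 12.7: μ_D = a·μ_Y + b, so μ_Y = (μ_D − b)/a = (-363.7 − (-12.7))/(-9) = 39.
standard deviation of D = √42849 = 207.
standard deviation of D = |a|·standard deviation of Y, so standard deviation of Y = 207/|-9| = 23.

μ_Y = 39, standard deviation of Y = 23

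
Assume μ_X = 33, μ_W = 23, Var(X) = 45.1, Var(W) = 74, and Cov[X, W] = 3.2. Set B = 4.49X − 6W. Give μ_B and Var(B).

μ_B = 10.17, Var(B) = 3400.80451

μ_B = 4.49·μ_X + (-6)·μ_W = 4.49·33 + (-6)·23 = 10.17.
Var(B) = a²·Var(X) + b²·Var(W) + 2ab·Cov[X, W] with a = 4.49, b = -6.
= 4.49²·45.1 + (-6)²·74 + 2·4.49·(-6)·3.2
= 909.22051 + 2664 + (-172.416) = 3400.80451.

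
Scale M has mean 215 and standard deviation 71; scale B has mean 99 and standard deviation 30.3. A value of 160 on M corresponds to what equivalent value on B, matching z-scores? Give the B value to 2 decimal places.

z = (160 − 215)/71 ≈ -0.7746.
B = 99 + z·30.3 = 99 + (160 − 215)·30.3/71 ≈ 75.53.

B = 75.53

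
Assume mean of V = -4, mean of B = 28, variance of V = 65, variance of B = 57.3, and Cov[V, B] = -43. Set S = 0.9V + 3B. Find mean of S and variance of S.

mean of S = 0.9·mean of V + 3·mean of B = 0.9·(-4) + 3·28 = 80.4.
variance of S = a²·variance of V + b²·variance of B + 2ab·Cov[V, B] with a = 0.9, b = 3.
= 0.9²·65 + 3²·57.3 + 2·0.9·3·(-43)
= 52.65 + 515.7 + (-232.2) = 336.15.

mean of S = 80.4, variance of S = 336.15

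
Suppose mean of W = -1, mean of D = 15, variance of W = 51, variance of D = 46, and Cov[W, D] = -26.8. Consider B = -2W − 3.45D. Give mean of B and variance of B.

mean of B = (-2)·mean of W + (-3.45)·mean of D = (-2)·(-1) + (-3.45)·15 = -49.75.
variance of B = a²·variance of W + b²·variance of D + 2ab·Cov[W, D] with a = -2, b = -3.45.
= (-2)²·51 + (-3.45)²·46 + 2·(-2)·(-3.45)·(-26.8)
= 204 + 547.515 + (-369.84) = 381.675.

mean of B = -49.75, variance of B = 381.675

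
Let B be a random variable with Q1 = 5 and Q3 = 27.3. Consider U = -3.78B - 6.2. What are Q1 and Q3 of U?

a = -3.78 < 0 reverses order: Q1(U) comes from Q3(B), Q3(U) from Q1(B).
Q1(U) = (-3.78)·27.3 + (-6.2) = -109.394; Q3(U) = (-3.78)·5 + (-6.2) = -25.1.

Q1(U) = -109.394, Q3(U) = -25.1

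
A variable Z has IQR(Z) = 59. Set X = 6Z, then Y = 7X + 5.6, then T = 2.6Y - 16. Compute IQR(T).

IQR(T) = 6442.8

IQR(X) = |6|·59 = 354.
IQR(Y) = |7|·354 = 2478.
IQR(T) = |2.6|·2478 = 6442.8.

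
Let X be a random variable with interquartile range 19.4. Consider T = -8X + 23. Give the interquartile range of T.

Under T = aX + b, IQR(T) = |a|·IQR(X) = |-8|·19.4 = 155.2 (shifts cancel; spread scales by |a|).

IQR(T) = 155.2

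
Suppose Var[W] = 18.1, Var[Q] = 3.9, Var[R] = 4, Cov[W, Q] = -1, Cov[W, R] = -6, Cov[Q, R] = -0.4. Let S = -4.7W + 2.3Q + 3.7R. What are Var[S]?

Var[S] = a²·Var[W] + b²·Var[Q] + c²·Var[R] + 2ab·Cov[W, Q] + 2ac·Cov[W, R] + 2bc·Cov[Q, R], with a = -4.7, b = 2.3, c = 3.7.
= 399.829 + 20.631 + 54.76 + 21.62 + 208.68 + (-6.808)
= 698.712.

Var[S] = 698.712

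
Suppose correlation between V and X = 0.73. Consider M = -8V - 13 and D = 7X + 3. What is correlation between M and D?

correlation between M and D = -0.73

Linear rescalings preserve |correlation|; the slopes -8 and 7 have opposite signs, so the correlation flips sign: correlation between M and D = −correlation between V and X = -0.73.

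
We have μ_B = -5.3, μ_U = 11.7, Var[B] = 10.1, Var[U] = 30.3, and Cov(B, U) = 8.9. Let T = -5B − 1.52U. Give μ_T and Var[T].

μ_T = 8.716, Var[T] = 457.78512

μ_T = (-5)·μ_B + (-1.52)·μ_U = (-5)·(-5.3) + (-1.52)·11.7 = 8.716.
Var[T] = a²·Var[B] + b²·Var[U] + 2ab·Cov(B, U) with a = -5, b = -1.52.
= (-5)²·10.1 + (-1.52)²·30.3 + 2·(-5)·(-1.52)·8.9
= 252.5 + 70.00512 + 135.28 = 457.78512.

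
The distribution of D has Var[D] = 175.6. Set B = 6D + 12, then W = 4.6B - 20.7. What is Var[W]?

Var[W] = 133765.056

Var[B] = 6²·175.6 = 6321.6.
Var[W] = 4.6²·6321.6 = 133765.056.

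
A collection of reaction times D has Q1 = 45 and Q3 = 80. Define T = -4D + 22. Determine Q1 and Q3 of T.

a = -4 < 0 reverses order: Q1(T) comes from Q3(D), Q3(T) from Q1(D).
Q1(T) = (-4)·80 + 22 = -298; Q3(T) = (-4)·45 + 22 = -158.

Q1(T) = -298, Q3(T) = -158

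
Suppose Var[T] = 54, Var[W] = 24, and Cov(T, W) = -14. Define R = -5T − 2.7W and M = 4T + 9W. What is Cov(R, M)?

By bilinearity, Cov(R, M) = ac·Var[T] + bd·Var[W] + (ad+bc)·Cov(T, W), with a=-5, b=-2.7, c=4, d=9.
ac·Var[T] = (-5)·4·54 = -1080
bd·Var[W] = (-2.7)·9·24 = -583.2
(ad+bc)·Cov(T, W) = (-55.8)·(-14) = 781.2
Cov(R, M) = -1080 + (-583.2) + 781.2 = -882.

Cov(R, M) = -882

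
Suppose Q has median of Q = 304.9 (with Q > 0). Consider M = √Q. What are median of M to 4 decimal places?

√Q is monotone on this domain, so median of M = √(304.9) ≈ 17.4614.

median of M = 17.4614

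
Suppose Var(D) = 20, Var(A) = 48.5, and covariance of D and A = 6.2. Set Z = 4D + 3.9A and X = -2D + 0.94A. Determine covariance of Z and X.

By bilinearity, covariance of Z and X = ac·Var(D) + bd·Var(A) + (ad+bc)·covariance of D and A, with a=4, b=3.9, c=-2, d=0.94.
ac·Var(D) = 4·(-2)·20 = -160
bd·Var(A) = 3.9·0.94·48.5 = 177.801
(ad+bc)·covariance of D and A = (-4.04)·6.2 = -25.048
covariance of Z and X = -160 + 177.801 + (-25.048) = -7.247.

covariance of Z and X = -7.247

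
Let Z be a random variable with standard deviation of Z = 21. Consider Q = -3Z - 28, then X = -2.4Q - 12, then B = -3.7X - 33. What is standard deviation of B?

standard deviation of B = 559.44

standard deviation of Q = |-3|·21 = 63.
standard deviation of X = |-2.4|·63 = 151.2.
standard deviation of B = |-3.7|·151.2 = 559.44.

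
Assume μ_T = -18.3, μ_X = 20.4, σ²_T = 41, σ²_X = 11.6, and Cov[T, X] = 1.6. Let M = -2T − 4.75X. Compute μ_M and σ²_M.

μ_M = (-2)·μ_T + (-4.75)·μ_X = (-2)·(-18.3) + (-4.75)·20.4 = -60.3.
σ²_M = a²·σ²_T + b²·σ²_X + 2ab·Cov[T, X] with a = -2, b = -4.75.
= (-2)²·41 + (-4.75)²·11.6 + 2·(-2)·(-4.75)·1.6
= 164 + 261.725 + 30.4 = 456.125.

μ_M = -60.3, σ²_M = 456.125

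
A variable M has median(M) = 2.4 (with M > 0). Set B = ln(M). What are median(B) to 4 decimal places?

median(B) = 0.8755

ln(M) is monotone on this domain, so median(B) = ln(2.4) ≈ 0.8755.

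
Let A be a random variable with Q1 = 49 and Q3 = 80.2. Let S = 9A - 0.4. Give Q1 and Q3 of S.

a = 9 > 0: Q1(S) = a·Q1(A)+b = 440.6, Q3(S) = a·Q3(A)+b = 721.4.

Q1(S) = 440.6, Q3(S) = 721.4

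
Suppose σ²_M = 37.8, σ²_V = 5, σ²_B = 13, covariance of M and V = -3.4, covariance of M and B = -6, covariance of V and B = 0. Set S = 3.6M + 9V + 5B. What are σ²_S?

σ²_S = 783.568

σ²_S = a²·σ²_M + b²·σ²_V + c²·σ²_B + 2ab·covariance of M and V + 2ac·covariance of M and B + 2bc·covariance of V and B, with a = 3.6, b = 9, c = 5.
= 489.888 + 405 + 325 + (-220.32) + (-216) + 0
= 783.568.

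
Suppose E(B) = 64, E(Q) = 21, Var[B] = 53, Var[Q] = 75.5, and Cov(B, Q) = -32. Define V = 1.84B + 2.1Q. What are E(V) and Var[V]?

E(V) = 161.86, Var[V] = 265.0958

E(V) = 1.84·E(B) + 2.1·E(Q) = 1.84·64 + 2.1·21 = 161.86.
Var[V] = a²·Var[B] + b²·Var[Q] + 2ab·Cov(B, Q) with a = 1.84, b = 2.1.
= 1.84²·53 + 2.1²·75.5 + 2·1.84·2.1·(-32)
= 179.4368 + 332.955 + (-247.296) = 265.0958.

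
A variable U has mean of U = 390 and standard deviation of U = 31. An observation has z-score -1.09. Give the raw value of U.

U = mean of U + z·standard deviation of U = 390 + (-1.09)·31 = 356.21.

U = 356.21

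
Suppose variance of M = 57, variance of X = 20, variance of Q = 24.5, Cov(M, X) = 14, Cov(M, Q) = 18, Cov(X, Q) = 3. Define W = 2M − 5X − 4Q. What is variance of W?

variance of W = a²·variance of M + b²·variance of X + c²·variance of Q + 2ab·Cov(M, X) + 2ac·Cov(M, Q) + 2bc·Cov(X, Q), with a = 2, b = -5, c = -4.
= 228 + 500 + 392 + (-280) + (-288) + 120
= 672.

variance of W = 672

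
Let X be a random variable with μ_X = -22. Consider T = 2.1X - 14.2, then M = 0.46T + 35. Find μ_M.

μ_M = 7.216

μ_T = 2.1·(-22) + (-14.2) = -60.4.
μ_M = 0.46·(-60.4) + 35 = 7.216.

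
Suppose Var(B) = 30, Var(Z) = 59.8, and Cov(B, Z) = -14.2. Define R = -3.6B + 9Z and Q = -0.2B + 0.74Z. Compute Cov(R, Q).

Cov(R, Q) = 483.2568

By bilinearity, Cov(R, Q) = ac·Var(B) + bd·Var(Z) + (ad+bc)·Cov(B, Z), with a=-3.6, b=9, c=-0.2, d=0.74.
ac·Var(B) = (-3.6)·(-0.2)·30 = 21.6
bd·Var(Z) = 9·0.74·59.8 = 398.268
(ad+bc)·Cov(B, Z) = (-4.464)·(-14.2) = 63.3888
Cov(R, Q) = 21.6 + 398.268 + 63.3888 = 483.2568.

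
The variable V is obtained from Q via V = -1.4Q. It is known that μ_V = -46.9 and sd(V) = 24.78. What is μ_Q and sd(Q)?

From V = -1.4Q: μ_V = a·μ_Q + b, so μ_Q = (μ_V − b)/a = (-46.9 − 0)/(-1.4) = 33.5.
sd(V) = |a|·sd(Q), so sd(Q) = 24.78/|-1.4| = 17.7.

μ_Q = 33.5, sd(Q) = 17.7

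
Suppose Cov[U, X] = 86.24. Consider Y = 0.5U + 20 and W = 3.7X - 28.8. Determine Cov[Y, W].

Cov[Y, W] = 159.544

Cov[Y, W] = a·c·Cov[U, X] = 0.5·3.7·86.24 = 159.544. Additive constants drop out.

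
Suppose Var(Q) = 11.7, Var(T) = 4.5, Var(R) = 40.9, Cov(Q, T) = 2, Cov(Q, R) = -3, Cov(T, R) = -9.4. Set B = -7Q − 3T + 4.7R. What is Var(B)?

Var(B) = 2063.761

Var(B) = a²·Var(Q) + b²·Var(T) + c²·Var(R) + 2ab·Cov(Q, T) + 2ac·Cov(Q, R) + 2bc·Cov(T, R), with a = -7, b = -3, c = 4.7.
= 573.3 + 40.5 + 903.481 + 84 + 197.4 + 265.08
= 2063.761.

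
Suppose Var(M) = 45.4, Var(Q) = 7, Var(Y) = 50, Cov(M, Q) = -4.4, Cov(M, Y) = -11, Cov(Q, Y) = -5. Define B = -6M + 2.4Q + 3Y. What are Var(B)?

Var(B) = a²·Var(M) + b²·Var(Q) + c²·Var(Y) + 2ab·Cov(M, Q) + 2ac·Cov(M, Y) + 2bc·Cov(Q, Y), with a = -6, b = 2.4, c = 3.
= 1634.4 + 40.32 + 450 + 126.72 + 396 + (-72)
= 2575.44.

Var(B) = 2575.44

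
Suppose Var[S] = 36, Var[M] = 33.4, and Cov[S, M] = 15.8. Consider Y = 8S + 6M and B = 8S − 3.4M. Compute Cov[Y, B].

Cov[Y, B] = 1951.28

By bilinearity, Cov[Y, B] = ac·Var[S] + bd·Var[M] + (ad+bc)·Cov[S, M], with a=8, b=6, c=8, d=-3.4.
ac·Var[S] = 8·8·36 = 2304
bd·Var[M] = 6·(-3.4)·33.4 = -681.36
(ad+bc)·Cov[S, M] = (20.8)·15.8 = 328.64
Cov[Y, B] = 2304 + (-681.36) + 328.64 = 1951.28.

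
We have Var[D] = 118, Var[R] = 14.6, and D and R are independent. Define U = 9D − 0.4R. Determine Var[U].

Var[U] = 9560.336

Var[U] = a²·Var[D] + b²·Var[R] + 2ab·covariance of D and R with a = 9, b = -0.4.
Independence gives covariance of D and R = 0.
= 9²·118 + (-0.4)²·14.6 + 2·9·(-0.4)·0
= 9558 + 2.336 + 0 = 9560.336.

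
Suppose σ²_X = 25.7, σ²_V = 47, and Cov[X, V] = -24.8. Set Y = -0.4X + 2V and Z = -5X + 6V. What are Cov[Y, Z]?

Cov[Y, Z] = 922.92

By bilinearity, Cov[Y, Z] = ac·σ²_X + bd·σ²_V + (ad+bc)·Cov[X, V], with a=-0.4, b=2, c=-5, d=6.
ac·σ²_X = (-0.4)·(-5)·25.7 = 51.4
bd·σ²_V = 2·6·47 = 564
(ad+bc)·Cov[X, V] = (-12.4)·(-24.8) = 307.52
Cov[Y, Z] = 51.4 + 564 + 307.52 = 922.92.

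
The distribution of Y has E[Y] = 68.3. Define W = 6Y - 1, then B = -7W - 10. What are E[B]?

E[W] = 6·68.3 + (-1) = 408.8.
E[B] = (-7)·408.8 + (-10) = -2871.6.

E[B] = -2871.6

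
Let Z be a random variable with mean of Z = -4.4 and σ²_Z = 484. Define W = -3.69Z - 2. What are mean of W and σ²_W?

W = -3.69Z - 2 is linear with a = -3.69, b = -2.
mean of W = a·mean of Z + b = (-3.69)·(-4.4) + (-2) = 14.236.
σ²_W = a²·σ²_Z = (-3.69)²·484 = 6590.1924 (the additive constant -2 does not affect variance).

mean of W = 14.236, σ²_W = 6590.1924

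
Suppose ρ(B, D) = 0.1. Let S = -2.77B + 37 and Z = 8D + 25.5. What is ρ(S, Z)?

Linear rescalings preserve |correlation|; the slopes -2.77 and 8 have opposite signs, so the correlation flips sign: ρ(S, Z) = −ρ(B, D) = -0.1.

ρ(S, Z) = -0.1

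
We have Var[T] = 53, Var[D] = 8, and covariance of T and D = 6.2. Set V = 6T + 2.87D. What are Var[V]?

Var[V] = 2187.4232

Var[V] = a²·Var[T] + b²·Var[D] + 2ab·covariance of T and D with a = 6, b = 2.87.
= 6²·53 + 2.87²·8 + 2·6·2.87·6.2
= 1908 + 65.8952 + 213.528 = 2187.4232.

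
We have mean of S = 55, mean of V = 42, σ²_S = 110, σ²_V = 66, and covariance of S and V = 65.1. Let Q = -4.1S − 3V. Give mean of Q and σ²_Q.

mean of Q = -351.5, σ²_Q = 4044.56

mean of Q = (-4.1)·mean of S + (-3)·mean of V = (-4.1)·55 + (-3)·42 = -351.5.
σ²_Q = a²·σ²_S + b²·σ²_V + 2ab·covariance of S and V with a = -4.1, b = -3.
= (-4.1)²·110 + (-3)²·66 + 2·(-4.1)·(-3)·65.1
= 1849.1 + 594 + 1601.46 = 4044.56.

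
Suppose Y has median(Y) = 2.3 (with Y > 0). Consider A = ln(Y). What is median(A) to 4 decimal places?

median(A) = 0.8329

ln(Y) is monotone on this domain, so median(A) = ln(2.3) ≈ 0.8329.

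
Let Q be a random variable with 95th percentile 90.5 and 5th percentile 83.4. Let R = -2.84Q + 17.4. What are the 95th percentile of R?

Since a = -2.84 < 0 the transformation is decreasing, reversing order: the 95th percentile of R corresponds to the 5th percentile of Q.
So P_{95}(R) = a·P_{5}(Q) + b = (-2.84)·83.4 + 17.4 = -219.456.

95th percentile of R = -219.456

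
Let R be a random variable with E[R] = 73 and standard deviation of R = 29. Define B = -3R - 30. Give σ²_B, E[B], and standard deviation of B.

σ²_B = 7569, E[B] = -249, standard deviation of B = 87

B = -3R - 30 is linear with a = -3, b = -30.
σ²_R = 29² = 841.
σ²_B = a²·σ²_R = (-3)²·841 = 7569 (the additive constant -30 does not affect variance).
E[B] = a·E[R] + b = (-3)·73 + (-30) = -249.
standard deviation of B = |a|·standard deviation of R = |-3|·29 = 87.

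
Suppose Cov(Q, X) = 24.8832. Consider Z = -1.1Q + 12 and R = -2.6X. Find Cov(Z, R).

Cov(Z, R) = a·c·Cov(Q, X) = (-1.1)·(-2.6)·24.8832 = 71.165952. Additive constants drop out.

Cov(Z, R) = 71.165952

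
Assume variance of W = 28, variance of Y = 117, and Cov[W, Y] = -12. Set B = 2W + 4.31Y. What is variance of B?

variance of B = 2078.5237

variance of B = a²·variance of W + b²·variance of Y + 2ab·Cov[W, Y] with a = 2, b = 4.31.
= 2²·28 + 4.31²·117 + 2·2·4.31·(-12)
= 112 + 2173.4037 + (-206.88) = 2078.5237.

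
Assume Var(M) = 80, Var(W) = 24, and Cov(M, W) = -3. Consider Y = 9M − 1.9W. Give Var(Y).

Var(Y) = 6669.24

Var(Y) = a²·Var(M) + b²·Var(W) + 2ab·Cov(M, W) with a = 9, b = -1.9.
= 9²·80 + (-1.9)²·24 + 2·9·(-1.9)·(-3)
= 6480 + 86.64 + 102.6 = 6669.24.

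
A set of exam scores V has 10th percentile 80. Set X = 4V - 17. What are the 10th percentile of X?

10th percentile of X = 303

Since a = 4 > 0 the transformation is increasing, so the 10th percentile of X = a·(P_{10} of V) + b = 4·80 + (-17) = 303.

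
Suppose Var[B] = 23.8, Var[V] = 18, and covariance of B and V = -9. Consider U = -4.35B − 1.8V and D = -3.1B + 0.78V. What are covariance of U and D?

By bilinearity, covariance of U and D = ac·Var[B] + bd·Var[V] + (ad+bc)·covariance of B and V, with a=-4.35, b=-1.8, c=-3.1, d=0.78.
ac·Var[B] = (-4.35)·(-3.1)·23.8 = 320.943
bd·Var[V] = (-1.8)·0.78·18 = -25.272
(ad+bc)·covariance of B and V = (2.187)·(-9) = -19.683
covariance of U and D = 320.943 + (-25.272) + (-19.683) = 275.988.

covariance of U and D = 275.988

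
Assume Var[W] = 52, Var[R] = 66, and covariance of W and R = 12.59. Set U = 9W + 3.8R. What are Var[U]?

Var[U] = a²·Var[W] + b²·Var[R] + 2ab·covariance of W and R with a = 9, b = 3.8.
= 9²·52 + 3.8²·66 + 2·9·3.8·12.59
= 4212 + 953.04 + 861.156 = 6026.196.

Var[U] = 6026.196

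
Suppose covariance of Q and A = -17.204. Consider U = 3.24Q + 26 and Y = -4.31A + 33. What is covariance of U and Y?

covariance of U and Y = 240.2435376

covariance of U and Y = a·c·covariance of Q and A = 3.24·(-4.31)·(-17.204) = 240.2435376. Additive constants drop out.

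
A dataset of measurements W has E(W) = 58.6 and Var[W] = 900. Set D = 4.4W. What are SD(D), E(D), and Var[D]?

SD(D) = 132, E(D) = 257.84, Var[D] = 17424

D = 4.4W is linear with a = 4.4, b = 0.
SD(W) = √900 = 30.
SD(D) = |a|·SD(W) = |4.4|·30 = 132.
E(D) = a·E(W) + b = 4.4·58.6 = 257.84.
Var[D] = a²·Var[W] = 4.4²·900 = 17424.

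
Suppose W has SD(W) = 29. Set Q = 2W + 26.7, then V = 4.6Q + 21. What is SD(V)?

SD(V) = 266.8

SD(Q) = |2|·29 = 58.
SD(V) = |4.6|·58 = 266.8.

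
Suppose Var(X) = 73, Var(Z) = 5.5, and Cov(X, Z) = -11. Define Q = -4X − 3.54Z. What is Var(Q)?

Var(Q) = 925.4038

Var(Q) = a²·Var(X) + b²·Var(Z) + 2ab·Cov(X, Z) with a = -4, b = -3.54.
= (-4)²·73 + (-3.54)²·5.5 + 2·(-4)·(-3.54)·(-11)
= 1168 + 68.9238 + (-311.52) = 925.4038.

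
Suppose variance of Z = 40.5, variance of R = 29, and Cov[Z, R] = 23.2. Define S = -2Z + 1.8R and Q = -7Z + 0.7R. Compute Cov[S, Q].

By bilinearity, Cov[S, Q] = ac·variance of Z + bd·variance of R + (ad+bc)·Cov[Z, R], with a=-2, b=1.8, c=-7, d=0.7.
ac·variance of Z = (-2)·(-7)·40.5 = 567
bd·variance of R = 1.8·0.7·29 = 36.54
(ad+bc)·Cov[Z, R] = (-14)·23.2 = -324.8
Cov[S, Q] = 567 + 36.54 + (-324.8) = 278.74.

Cov[S, Q] = 278.74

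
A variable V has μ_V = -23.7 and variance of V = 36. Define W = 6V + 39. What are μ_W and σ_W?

W = 6V + 39 is linear with a = 6, b = 39.
μ_W = a·μ_V + b = 6·(-23.7) + 39 = -103.2.
σ_V = √36 = 6.
σ_W = |a|·σ_V = |6|·6 = 36.

μ_W = -103.2, σ_W = 36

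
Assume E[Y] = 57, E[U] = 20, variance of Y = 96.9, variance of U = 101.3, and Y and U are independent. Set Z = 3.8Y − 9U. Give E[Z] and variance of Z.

E[Z] = 36.6, variance of Z = 9604.536

E[Z] = 3.8·E[Y] + (-9)·E[U] = 3.8·57 + (-9)·20 = 36.6.
variance of Z = a²·variance of Y + b²·variance of U + 2ab·Cov[Y, U] with a = 3.8, b = -9.
Independence gives Cov[Y, U] = 0.
= 3.8²·96.9 + (-9)²·101.3 + 2·3.8·(-9)·0
= 1399.236 + 8205.3 + 0 = 9604.536.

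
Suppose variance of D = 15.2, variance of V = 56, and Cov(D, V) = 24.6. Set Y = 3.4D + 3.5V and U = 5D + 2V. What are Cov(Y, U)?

By bilinearity, Cov(Y, U) = ac·variance of D + bd·variance of V + (ad+bc)·Cov(D, V), with a=3.4, b=3.5, c=5, d=2.
ac·variance of D = 3.4·5·15.2 = 258.4
bd·variance of V = 3.5·2·56 = 392
(ad+bc)·Cov(D, V) = (24.3)·24.6 = 597.78
Cov(Y, U) = 258.4 + 392 + 597.78 = 1248.18.

Cov(Y, U) = 1248.18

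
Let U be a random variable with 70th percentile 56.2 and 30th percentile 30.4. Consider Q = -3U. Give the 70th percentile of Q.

Since a = -3 < 0 the transformation is decreasing, reversing order: the 70th percentile of Q corresponds to the 30th percentile of U.
So P_{70}(Q) = a·P_{30}(U) + b = (-3)·30.4 = -91.2.

70th percentile of Q = -91.2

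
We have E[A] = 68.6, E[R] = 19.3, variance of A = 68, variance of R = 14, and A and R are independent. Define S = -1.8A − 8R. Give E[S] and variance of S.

E[S] = -277.88, variance of S = 1116.32

E[S] = (-1.8)·E[A] + (-8)·E[R] = (-1.8)·68.6 + (-8)·19.3 = -277.88.
variance of S = a²·variance of A + b²·variance of R + 2ab·Cov[A, R] with a = -1.8, b = -8.
Independence gives Cov[A, R] = 0.
= (-1.8)²·68 + (-8)²·14 + 2·(-1.8)·(-8)·0
= 220.32 + 896 + 0 = 1116.32.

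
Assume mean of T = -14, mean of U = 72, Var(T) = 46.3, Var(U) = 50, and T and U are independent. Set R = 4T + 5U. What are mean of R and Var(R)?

mean of R = 4·mean of T + 5·mean of U = 4·(-14) + 5·72 = 304.
Var(R) = a²·Var(T) + b²·Var(U) + 2ab·Cov(T, U) with a = 4, b = 5.
Independence gives Cov(T, U) = 0.
= 4²·46.3 + 5²·50 + 2·4·5·0
= 740.8 + 1250 + 0 = 1990.8.

mean of R = 304, Var(R) = 1990.8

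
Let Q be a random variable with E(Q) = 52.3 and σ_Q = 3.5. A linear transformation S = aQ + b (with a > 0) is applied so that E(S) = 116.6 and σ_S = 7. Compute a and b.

a = 2, b = 12

σ_S = a·σ_Q (a > 0), so a = 7/3.5 = 2.
E(S) = a·E(Q) + b, so b = 116.6 − 2·52.3 = 12.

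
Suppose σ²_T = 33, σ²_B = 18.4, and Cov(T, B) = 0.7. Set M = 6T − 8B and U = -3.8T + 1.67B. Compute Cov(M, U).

By bilinearity, Cov(M, U) = ac·σ²_T + bd·σ²_B + (ad+bc)·Cov(T, B), with a=6, b=-8, c=-3.8, d=1.67.
ac·σ²_T = 6·(-3.8)·33 = -752.4
bd·σ²_B = (-8)·1.67·18.4 = -245.824
(ad+bc)·Cov(T, B) = (40.42)·0.7 = 28.294
Cov(M, U) = -752.4 + (-245.824) + 28.294 = -969.93.

Cov(M, U) = -969.93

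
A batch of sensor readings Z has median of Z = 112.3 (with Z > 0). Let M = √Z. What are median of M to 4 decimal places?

median of M = 10.5972

√Z is monotone on this domain, so median of M = √(112.3) ≈ 10.5972.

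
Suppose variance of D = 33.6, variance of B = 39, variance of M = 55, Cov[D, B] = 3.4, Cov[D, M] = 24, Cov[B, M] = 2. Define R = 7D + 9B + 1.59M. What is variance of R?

variance of R = a²·variance of D + b²·variance of B + c²·variance of M + 2ab·Cov[D, B] + 2ac·Cov[D, M] + 2bc·Cov[B, M], with a = 7, b = 9, c = 1.59.
= 1646.4 + 3159 + 139.0455 + 428.4 + 534.24 + 57.24
= 5964.3255.

variance of R = 5964.3255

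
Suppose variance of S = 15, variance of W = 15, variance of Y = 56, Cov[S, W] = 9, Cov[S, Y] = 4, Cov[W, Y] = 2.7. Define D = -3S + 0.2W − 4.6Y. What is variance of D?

variance of D = 1415.192

variance of D = a²·variance of S + b²·variance of W + c²·variance of Y + 2ab·Cov[S, W] + 2ac·Cov[S, Y] + 2bc·Cov[W, Y], with a = -3, b = 0.2, c = -4.6.
= 135 + 0.6 + 1184.96 + (-10.8) + 110.4 + (-4.968)
= 1415.192.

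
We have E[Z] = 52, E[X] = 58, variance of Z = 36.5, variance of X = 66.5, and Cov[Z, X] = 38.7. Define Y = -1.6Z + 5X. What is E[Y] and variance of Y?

E[Y] = 206.8, variance of Y = 1136.74

E[Y] = (-1.6)·E[Z] + 5·E[X] = (-1.6)·52 + 5·58 = 206.8.
variance of Y = a²·variance of Z + b²·variance of X + 2ab·Cov[Z, X] with a = -1.6, b = 5.
= (-1.6)²·36.5 + 5²·66.5 + 2·(-1.6)·5·38.7
= 93.44 + 1662.5 + (-619.2) = 1136.74.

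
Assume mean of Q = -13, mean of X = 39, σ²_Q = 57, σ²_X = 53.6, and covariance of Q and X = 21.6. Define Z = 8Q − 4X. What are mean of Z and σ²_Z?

mean of Z = -260, σ²_Z = 3123.2

mean of Z = 8·mean of Q + (-4)·mean of X = 8·(-13) + (-4)·39 = -260.
σ²_Z = a²·σ²_Q + b²·σ²_X + 2ab·covariance of Q and X with a = 8, b = -4.
= 8²·57 + (-4)²·53.6 + 2·8·(-4)·21.6
= 3648 + 857.6 + (-1382.4) = 3123.2.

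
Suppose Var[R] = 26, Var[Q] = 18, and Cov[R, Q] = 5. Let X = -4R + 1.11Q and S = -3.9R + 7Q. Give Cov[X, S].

By bilinearity, Cov[X, S] = ac·Var[R] + bd·Var[Q] + (ad+bc)·Cov[R, Q], with a=-4, b=1.11, c=-3.9, d=7.
ac·Var[R] = (-4)·(-3.9)·26 = 405.6
bd·Var[Q] = 1.11·7·18 = 139.86
(ad+bc)·Cov[R, Q] = (-32.329)·5 = -161.645
Cov[X, S] = 405.6 + 139.86 + (-161.645) = 383.815.

Cov[X, S] = 383.815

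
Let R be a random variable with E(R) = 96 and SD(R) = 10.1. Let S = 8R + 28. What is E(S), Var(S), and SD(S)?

E(S) = 796, Var(S) = 6528.64, SD(S) = 80.8

S = 8R + 28 is linear with a = 8, b = 28.
E(S) = a·E(R) + b = 8·96 + 28 = 796.
Var(R) = 10.1² = 102.01.
Var(S) = a²·Var(R) = 8²·102.01 = 6528.64 (the additive constant 28 does not affect variance).
SD(S) = |a|·SD(R) = |8|·10.1 = 80.8.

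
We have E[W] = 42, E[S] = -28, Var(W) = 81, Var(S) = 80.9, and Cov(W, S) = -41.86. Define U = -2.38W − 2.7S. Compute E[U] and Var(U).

E[U] = (-2.38)·E[W] + (-2.7)·E[S] = (-2.38)·42 + (-2.7)·(-28) = -24.36.
Var(U) = a²·Var(W) + b²·Var(S) + 2ab·Cov(W, S) with a = -2.38, b = -2.7.
= (-2.38)²·81 + (-2.7)²·80.9 + 2·(-2.38)·(-2.7)·(-41.86)
= 458.8164 + 589.761 + (-537.98472) = 510.59268.

E[U] = -24.36, Var(U) = 510.59268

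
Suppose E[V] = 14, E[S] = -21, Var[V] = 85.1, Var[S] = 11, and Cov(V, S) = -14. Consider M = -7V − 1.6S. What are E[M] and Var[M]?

E[M] = (-7)·E[V] + (-1.6)·E[S] = (-7)·14 + (-1.6)·(-21) = -64.4.
Var[M] = a²·Var[V] + b²·Var[S] + 2ab·Cov(V, S) with a = -7, b = -1.6.
= (-7)²·85.1 + (-1.6)²·11 + 2·(-7)·(-1.6)·(-14)
= 4169.9 + 28.16 + (-313.6) = 3884.46.

E[M] = -64.4, Var[M] = 3884.46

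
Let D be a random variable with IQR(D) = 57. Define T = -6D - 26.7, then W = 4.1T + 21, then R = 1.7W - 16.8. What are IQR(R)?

IQR(R) = 2383.74

IQR(T) = |-6|·57 = 342.
IQR(W) = |4.1|·342 = 1402.2.
IQR(R) = |1.7|·1402.2 = 2383.74.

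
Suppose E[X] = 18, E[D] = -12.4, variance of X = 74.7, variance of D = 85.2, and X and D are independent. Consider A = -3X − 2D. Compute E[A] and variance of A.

E[A] = (-3)·E[X] + (-2)·E[D] = (-3)·18 + (-2)·(-12.4) = -29.2.
variance of A = a²·variance of X + b²·variance of D + 2ab·Cov(X, D) with a = -3, b = -2.
Independence gives Cov(X, D) = 0.
= (-3)²·74.7 + (-2)²·85.2 + 2·(-3)·(-2)·0
= 672.3 + 340.8 + 0 = 1013.1.

E[A] = -29.2, variance of A = 1013.1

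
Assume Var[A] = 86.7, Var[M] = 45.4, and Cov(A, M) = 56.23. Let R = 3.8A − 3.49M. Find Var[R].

Var[R] = a²·Var[A] + b²·Var[M] + 2ab·Cov(A, M) with a = 3.8, b = -3.49.
= 3.8²·86.7 + (-3.49)²·45.4 + 2·3.8·(-3.49)·56.23
= 1251.948 + 552.97654 + (-1491.44452) = 313.48002.

Var[R] = 313.48002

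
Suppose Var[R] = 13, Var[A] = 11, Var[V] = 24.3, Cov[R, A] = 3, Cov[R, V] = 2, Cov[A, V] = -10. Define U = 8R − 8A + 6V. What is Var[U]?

Var[U] = a²·Var[R] + b²·Var[A] + c²·Var[V] + 2ab·Cov[R, A] + 2ac·Cov[R, V] + 2bc·Cov[A, V], with a = 8, b = -8, c = 6.
= 832 + 704 + 874.8 + (-384) + 192 + 960
= 3178.8.

Var[U] = 3178.8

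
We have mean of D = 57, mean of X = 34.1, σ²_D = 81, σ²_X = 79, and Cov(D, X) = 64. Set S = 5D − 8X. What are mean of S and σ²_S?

mean of S = 5·mean of D + (-8)·mean of X = 5·57 + (-8)·34.1 = 12.2.
σ²_S = a²·σ²_D + b²·σ²_X + 2ab·Cov(D, X) with a = 5, b = -8.
= 5²·81 + (-8)²·79 + 2·5·(-8)·64
= 2025 + 5056 + (-5120) = 1961.

mean of S = 12.2, σ²_S = 1961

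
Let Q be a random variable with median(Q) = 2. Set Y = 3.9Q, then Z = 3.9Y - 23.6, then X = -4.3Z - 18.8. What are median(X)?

median(X) = -48.126

median(Y) = 3.9·2 = 7.8.
median(Z) = 3.9·7.8 + (-23.6) = 6.82.
median(X) = (-4.3)·6.82 + (-18.8) = -48.126.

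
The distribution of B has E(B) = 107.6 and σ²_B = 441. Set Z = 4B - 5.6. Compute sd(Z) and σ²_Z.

Z = 4B - 5.6 is linear with a = 4, b = -5.6.
sd(B) = √441 = 21.
sd(Z) = |a|·sd(B) = |4|·21 = 84.
σ²_Z = a²·σ²_B = 4²·441 = 7056 (the additive constant -5.6 does not affect variance).

sd(Z) = 84, σ²_Z = 7056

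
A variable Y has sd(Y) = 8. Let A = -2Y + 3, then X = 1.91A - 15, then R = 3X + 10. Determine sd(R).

sd(A) = |-2|·8 = 16.
sd(X) = |1.91|·16 = 30.56.
sd(R) = |3|·30.56 = 91.68.

sd(R) = 91.68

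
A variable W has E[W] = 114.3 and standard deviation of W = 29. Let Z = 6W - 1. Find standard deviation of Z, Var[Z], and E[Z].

standard deviation of Z = 174, Var[Z] = 30276, E[Z] = 684.8

Z = 6W - 1 is linear with a = 6, b = -1.
standard deviation of Z = |a|·standard deviation of W = |6|·29 = 174.
Var[W] = 29² = 841.
Var[Z] = a²·Var[W] = 6²·841 = 30276 (the additive constant -1 does not affect variance).
E[Z] = a·E[W] + b = 6·114.3 + (-1) = 684.8.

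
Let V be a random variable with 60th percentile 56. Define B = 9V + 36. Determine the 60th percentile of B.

60th percentile of B = 540

Since a = 9 > 0 the transformation is increasing, so the 60th percentile of B = a·(P_{60} of V) + b = 9·56 + 36 = 540.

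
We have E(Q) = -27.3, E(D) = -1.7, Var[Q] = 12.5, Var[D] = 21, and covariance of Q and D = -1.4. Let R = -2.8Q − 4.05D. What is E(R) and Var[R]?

E(R) = (-2.8)·E(Q) + (-4.05)·E(D) = (-2.8)·(-27.3) + (-4.05)·(-1.7) = 83.325.
Var[R] = a²·Var[Q] + b²·Var[D] + 2ab·covariance of Q and D with a = -2.8, b = -4.05.
= (-2.8)²·12.5 + (-4.05)²·21 + 2·(-2.8)·(-4.05)·(-1.4)
= 98 + 344.4525 + (-31.752) = 410.7005.

E(R) = 83.325, Var[R] = 410.7005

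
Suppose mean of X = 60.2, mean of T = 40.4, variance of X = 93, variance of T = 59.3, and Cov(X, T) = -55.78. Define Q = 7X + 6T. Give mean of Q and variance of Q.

mean of Q = 663.8, variance of Q = 2006.28

mean of Q = 7·mean of X + 6·mean of T = 7·60.2 + 6·40.4 = 663.8.
variance of Q = a²·variance of X + b²·variance of T + 2ab·Cov(X, T) with a = 7, b = 6.
= 7²·93 + 6²·59.3 + 2·7·6·(-55.78)
= 4557 + 2134.8 + (-4685.52) = 2006.28.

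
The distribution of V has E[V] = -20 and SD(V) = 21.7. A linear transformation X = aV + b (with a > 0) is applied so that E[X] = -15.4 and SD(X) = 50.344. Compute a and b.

SD(X) = a·SD(V) (a > 0), so a = 50.344/21.7 = 2.32.
E[X] = a·E[V] + b, so b = -15.4 − 2.32·(-20) = 31.

a = 2.32, b = 31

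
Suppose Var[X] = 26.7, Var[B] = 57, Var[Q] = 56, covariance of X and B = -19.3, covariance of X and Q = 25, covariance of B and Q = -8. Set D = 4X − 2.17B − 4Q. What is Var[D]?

Var[D] = 987.7753

Var[D] = a²·Var[X] + b²·Var[B] + c²·Var[Q] + 2ab·covariance of X and B + 2ac·covariance of X and Q + 2bc·covariance of B and Q, with a = 4, b = -2.17, c = -4.
= 427.2 + 268.4073 + 896 + 335.048 + (-800) + (-138.88)
= 987.7753.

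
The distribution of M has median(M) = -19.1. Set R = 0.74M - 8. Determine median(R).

A linear map preserves order up to sign, so median(R) = a·median(M) + b = 0.74·(-19.1) + (-8) = -22.134.

median(R) = -22.134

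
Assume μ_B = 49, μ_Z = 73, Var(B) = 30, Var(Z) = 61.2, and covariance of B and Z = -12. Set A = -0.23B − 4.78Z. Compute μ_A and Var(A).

μ_A = -360.21, Var(A) = 1373.52348

μ_A = (-0.23)·μ_B + (-4.78)·μ_Z = (-0.23)·49 + (-4.78)·73 = -360.21.
Var(A) = a²·Var(B) + b²·Var(Z) + 2ab·covariance of B and Z with a = -0.23, b = -4.78.
= (-0.23)²·30 + (-4.78)²·61.2 + 2·(-0.23)·(-4.78)·(-12)
= 1.587 + 1398.32208 + (-26.3856) = 1373.52348.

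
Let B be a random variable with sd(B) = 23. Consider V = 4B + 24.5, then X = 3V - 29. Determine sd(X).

sd(X) = 276

sd(V) = |4|·23 = 92.
sd(X) = |3|·92 = 276.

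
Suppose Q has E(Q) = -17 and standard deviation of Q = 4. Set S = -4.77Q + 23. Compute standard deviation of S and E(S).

S = -4.77Q + 23 is linear with a = -4.77, b = 23.
standard deviation of S = |a|·standard deviation of Q = |-4.77|·4 = 19.08.
E(S) = a·E(Q) + b = (-4.77)·(-17) + 23 = 104.09.

standard deviation of S = 19.08, E(S) = 104.09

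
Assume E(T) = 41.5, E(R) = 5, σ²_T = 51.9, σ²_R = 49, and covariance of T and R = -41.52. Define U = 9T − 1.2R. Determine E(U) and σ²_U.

E(U) = 9·E(T) + (-1.2)·E(R) = 9·41.5 + (-1.2)·5 = 367.5.
σ²_U = a²·σ²_T + b²·σ²_R + 2ab·covariance of T and R with a = 9, b = -1.2.
= 9²·51.9 + (-1.2)²·49 + 2·9·(-1.2)·(-41.52)
= 4203.9 + 70.56 + 896.832 = 5171.292.

E(U) = 367.5, σ²_U = 5171.292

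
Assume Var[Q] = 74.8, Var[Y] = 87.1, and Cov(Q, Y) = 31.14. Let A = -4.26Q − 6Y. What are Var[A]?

Var[A] = 6084.91728

Var[A] = a²·Var[Q] + b²·Var[Y] + 2ab·Cov(Q, Y) with a = -4.26, b = -6.
= (-4.26)²·74.8 + (-6)²·87.1 + 2·(-4.26)·(-6)·31.14
= 1357.44048 + 3135.6 + 1591.8768 = 6084.91728.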